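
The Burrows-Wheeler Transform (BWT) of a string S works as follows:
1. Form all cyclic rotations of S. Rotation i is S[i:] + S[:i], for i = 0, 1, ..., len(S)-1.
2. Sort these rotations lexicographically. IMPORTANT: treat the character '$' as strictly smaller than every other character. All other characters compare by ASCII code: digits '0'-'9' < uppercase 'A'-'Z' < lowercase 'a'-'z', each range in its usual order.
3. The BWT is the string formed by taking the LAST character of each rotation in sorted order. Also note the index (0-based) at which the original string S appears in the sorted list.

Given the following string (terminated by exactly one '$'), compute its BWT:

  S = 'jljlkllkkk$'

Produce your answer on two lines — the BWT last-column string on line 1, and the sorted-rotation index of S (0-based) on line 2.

All 11 rotations (rotation i = S[i:]+S[:i]):
  rot[0] = jljlkllkkk$
  rot[1] = ljlkllkkk$j
  rot[2] = jlkllkkk$jl
  rot[3] = lkllkkk$jlj
  rot[4] = kllkkk$jljl
  rot[5] = llkkk$jljlk
  rot[6] = lkkk$jljlkl
  rot[7] = kkk$jljlkll
  rot[8] = kk$jljlkllk
  rot[9] = k$jljlkllkk
  rot[10] = $jljlkllkkk
Sorted (with $ < everything):
  sorted[0] = $jljlkllkkk  (last char: 'k')
  sorted[1] = jljlkllkkk$  (last char: '$')
  sorted[2] = jlkllkkk$jl  (last char: 'l')
  sorted[3] = k$jljlkllkk  (last char: 'k')
  sorted[4] = kk$jljlkllk  (last char: 'k')
  sorted[5] = kkk$jljlkll  (last char: 'l')
  sorted[6] = kllkkk$jljl  (last char: 'l')
  sorted[7] = ljlkllkkk$j  (last char: 'j')
  sorted[8] = lkkk$jljlkl  (last char: 'l')
  sorted[9] = lkllkkk$jlj  (last char: 'j')
  sorted[10] = llkkk$jljlk  (last char: 'k')
Last column: k$lkklljljk
Original string S is at sorted index 1

Answer: k$lkklljljk
1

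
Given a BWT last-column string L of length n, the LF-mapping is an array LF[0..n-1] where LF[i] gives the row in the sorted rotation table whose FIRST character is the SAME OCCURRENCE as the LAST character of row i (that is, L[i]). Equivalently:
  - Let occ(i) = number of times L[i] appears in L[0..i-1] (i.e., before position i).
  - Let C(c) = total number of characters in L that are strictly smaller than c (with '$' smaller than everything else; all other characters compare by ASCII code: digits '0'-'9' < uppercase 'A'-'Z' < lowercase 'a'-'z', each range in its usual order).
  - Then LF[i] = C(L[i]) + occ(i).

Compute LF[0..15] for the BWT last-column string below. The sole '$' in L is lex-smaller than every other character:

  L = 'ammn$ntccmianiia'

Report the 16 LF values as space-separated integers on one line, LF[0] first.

Char counts: '$':1, 'a':3, 'c':2, 'i':3, 'm':3, 'n':3, 't':1
C (first-col start): C('$')=0, C('a')=1, C('c')=4, C('i')=6, C('m')=9, C('n')=12, C('t')=15
L[0]='a': occ=0, LF[0]=C('a')+0=1+0=1
L[1]='m': occ=0, LF[1]=C('m')+0=9+0=9
L[2]='m': occ=1, LF[2]=C('m')+1=9+1=10
L[3]='n': occ=0, LF[3]=C('n')+0=12+0=12
L[4]='$': occ=0, LF[4]=C('$')+0=0+0=0
L[5]='n': occ=1, LF[5]=C('n')+1=12+1=13
L[6]='t': occ=0, LF[6]=C('t')+0=15+0=15
L[7]='c': occ=0, LF[7]=C('c')+0=4+0=4
L[8]='c': occ=1, LF[8]=C('c')+1=4+1=5
L[9]='m': occ=2, LF[9]=C('m')+2=9+2=11
L[10]='i': occ=0, LF[10]=C('i')+0=6+0=6
L[11]='a': occ=1, LF[11]=C('a')+1=1+1=2
L[12]='n': occ=2, LF[12]=C('n')+2=12+2=14
L[13]='i': occ=1, LF[13]=C('i')+1=6+1=7
L[14]='i': occ=2, LF[14]=C('i')+2=6+2=8
L[15]='a': occ=2, LF[15]=C('a')+2=1+2=3

Answer: 1 9 10 12 0 13 15 4 5 11 6 2 14 7 8 3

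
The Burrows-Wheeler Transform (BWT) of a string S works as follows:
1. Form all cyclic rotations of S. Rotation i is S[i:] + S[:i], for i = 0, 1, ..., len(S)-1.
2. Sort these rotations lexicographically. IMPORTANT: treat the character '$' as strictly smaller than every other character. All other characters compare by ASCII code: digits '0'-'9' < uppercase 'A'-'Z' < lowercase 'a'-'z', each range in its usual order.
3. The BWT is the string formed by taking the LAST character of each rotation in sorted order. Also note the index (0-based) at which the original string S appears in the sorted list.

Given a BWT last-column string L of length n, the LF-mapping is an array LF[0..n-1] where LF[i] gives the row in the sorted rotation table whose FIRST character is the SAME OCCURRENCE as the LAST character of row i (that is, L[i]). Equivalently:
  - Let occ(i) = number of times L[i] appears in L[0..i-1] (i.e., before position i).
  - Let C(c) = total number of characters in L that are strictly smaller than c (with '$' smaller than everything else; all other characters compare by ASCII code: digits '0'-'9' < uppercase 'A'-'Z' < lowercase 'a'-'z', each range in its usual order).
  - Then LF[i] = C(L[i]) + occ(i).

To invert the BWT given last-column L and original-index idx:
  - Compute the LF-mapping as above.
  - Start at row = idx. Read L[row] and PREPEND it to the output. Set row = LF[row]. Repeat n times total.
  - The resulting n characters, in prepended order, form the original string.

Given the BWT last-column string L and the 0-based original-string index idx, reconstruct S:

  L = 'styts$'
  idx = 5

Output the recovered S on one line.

Answer: ystts$

Derivation:
LF mapping: 1 3 5 4 2 0
Walk LF starting at row 5, prepending L[row]:
  step 1: row=5, L[5]='$', prepend. Next row=LF[5]=0
  step 2: row=0, L[0]='s', prepend. Next row=LF[0]=1
  step 3: row=1, L[1]='t', prepend. Next row=LF[1]=3
  step 4: row=3, L[3]='t', prepend. Next row=LF[3]=4
  step 5: row=4, L[4]='s', prepend. Next row=LF[4]=2
  step 6: row=2, L[2]='y', prepend. Next row=LF[2]=5
Reversed output: ystts$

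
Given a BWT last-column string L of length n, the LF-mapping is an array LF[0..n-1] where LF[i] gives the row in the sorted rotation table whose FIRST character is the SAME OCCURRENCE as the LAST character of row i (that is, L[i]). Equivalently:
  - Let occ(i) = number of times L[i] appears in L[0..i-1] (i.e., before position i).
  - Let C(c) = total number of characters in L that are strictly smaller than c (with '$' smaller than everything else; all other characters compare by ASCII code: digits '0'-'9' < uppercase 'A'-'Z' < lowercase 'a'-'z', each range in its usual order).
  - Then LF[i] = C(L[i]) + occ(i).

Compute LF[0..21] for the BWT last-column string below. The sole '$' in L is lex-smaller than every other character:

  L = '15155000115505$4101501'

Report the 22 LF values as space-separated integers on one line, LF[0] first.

Answer: 7 15 8 16 17 1 2 3 9 10 18 19 4 20 0 14 11 5 12 21 6 13

Derivation:
Char counts: '$':1, '0':6, '1':7, '4':1, '5':7
C (first-col start): C('$')=0, C('0')=1, C('1')=7, C('4')=14, C('5')=15
L[0]='1': occ=0, LF[0]=C('1')+0=7+0=7
L[1]='5': occ=0, LF[1]=C('5')+0=15+0=15
L[2]='1': occ=1, LF[2]=C('1')+1=7+1=8
L[3]='5': occ=1, LF[3]=C('5')+1=15+1=16
L[4]='5': occ=2, LF[4]=C('5')+2=15+2=17
L[5]='0': occ=0, LF[5]=C('0')+0=1+0=1
L[6]='0': occ=1, LF[6]=C('0')+1=1+1=2
L[7]='0': occ=2, LF[7]=C('0')+2=1+2=3
L[8]='1': occ=2, LF[8]=C('1')+2=7+2=9
L[9]='1': occ=3, LF[9]=C('1')+3=7+3=10
L[10]='5': occ=3, LF[10]=C('5')+3=15+3=18
L[11]='5': occ=4, LF[11]=C('5')+4=15+4=19
L[12]='0': occ=3, LF[12]=C('0')+3=1+3=4
L[13]='5': occ=5, LF[13]=C('5')+5=15+5=20
L[14]='$': occ=0, LF[14]=C('$')+0=0+0=0
L[15]='4': occ=0, LF[15]=C('4')+0=14+0=14
L[16]='1': occ=4, LF[16]=C('1')+4=7+4=11
L[17]='0': occ=4, LF[17]=C('0')+4=1+4=5
L[18]='1': occ=5, LF[18]=C('1')+5=7+5=12
L[19]='5': occ=6, LF[19]=C('5')+6=15+6=21
L[20]='0': occ=5, LF[20]=C('0')+5=1+5=6
L[21]='1': occ=6, LF[21]=C('1')+6=7+6=13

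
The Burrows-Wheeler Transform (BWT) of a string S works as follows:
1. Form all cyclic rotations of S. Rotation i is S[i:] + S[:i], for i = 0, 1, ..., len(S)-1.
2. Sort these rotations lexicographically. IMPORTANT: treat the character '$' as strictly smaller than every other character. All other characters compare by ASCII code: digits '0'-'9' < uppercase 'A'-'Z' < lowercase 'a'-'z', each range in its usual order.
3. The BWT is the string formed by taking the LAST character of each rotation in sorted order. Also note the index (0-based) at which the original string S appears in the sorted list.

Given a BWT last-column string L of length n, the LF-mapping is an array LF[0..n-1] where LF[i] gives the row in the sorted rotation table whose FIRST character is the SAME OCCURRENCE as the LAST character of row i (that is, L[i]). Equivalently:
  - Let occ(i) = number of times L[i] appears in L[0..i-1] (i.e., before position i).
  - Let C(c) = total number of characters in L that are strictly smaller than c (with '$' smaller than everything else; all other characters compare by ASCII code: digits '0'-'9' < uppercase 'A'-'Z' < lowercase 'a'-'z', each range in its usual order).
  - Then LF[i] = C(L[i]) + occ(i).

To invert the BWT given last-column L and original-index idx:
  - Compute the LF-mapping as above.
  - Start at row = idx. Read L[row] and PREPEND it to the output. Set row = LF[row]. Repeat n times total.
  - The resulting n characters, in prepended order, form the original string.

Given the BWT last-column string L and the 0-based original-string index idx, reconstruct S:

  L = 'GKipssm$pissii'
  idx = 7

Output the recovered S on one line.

Answer: mississippiKG$

Derivation:
LF mapping: 1 2 3 8 10 11 7 0 9 4 12 13 5 6
Walk LF starting at row 7, prepending L[row]:
  step 1: row=7, L[7]='$', prepend. Next row=LF[7]=0
  step 2: row=0, L[0]='G', prepend. Next row=LF[0]=1
  step 3: row=1, L[1]='K', prepend. Next row=LF[1]=2
  step 4: row=2, L[2]='i', prepend. Next row=LF[2]=3
  step 5: row=3, L[3]='p', prepend. Next row=LF[3]=8
  step 6: row=8, L[8]='p', prepend. Next row=LF[8]=9
  step 7: row=9, L[9]='i', prepend. Next row=LF[9]=4
  step 8: row=4, L[4]='s', prepend. Next row=LF[4]=10
  step 9: row=10, L[10]='s', prepend. Next row=LF[10]=12
  step 10: row=12, L[12]='i', prepend. Next row=LF[12]=5
  step 11: row=5, L[5]='s', prepend. Next row=LF[5]=11
  step 12: row=11, L[11]='s', prepend. Next row=LF[11]=13
  step 13: row=13, L[13]='i', prepend. Next row=LF[13]=6
  step 14: row=6, L[6]='m', prepend. Next row=LF[6]=7
Reversed output: mississippiKG$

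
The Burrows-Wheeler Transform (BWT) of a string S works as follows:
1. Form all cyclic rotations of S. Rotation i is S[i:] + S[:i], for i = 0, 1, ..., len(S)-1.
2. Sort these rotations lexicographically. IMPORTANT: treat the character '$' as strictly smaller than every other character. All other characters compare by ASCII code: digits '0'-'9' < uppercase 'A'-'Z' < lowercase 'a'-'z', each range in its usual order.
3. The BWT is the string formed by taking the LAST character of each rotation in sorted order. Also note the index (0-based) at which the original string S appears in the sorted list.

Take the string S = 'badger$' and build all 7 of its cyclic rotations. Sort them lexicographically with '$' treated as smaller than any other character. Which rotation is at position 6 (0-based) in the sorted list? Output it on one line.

All 7 rotations (rotation i = S[i:]+S[:i]):
  rot[0] = badger$
  rot[1] = adger$b
  rot[2] = dger$ba
  rot[3] = ger$bad
  rot[4] = er$badg
  rot[5] = r$badge
  rot[6] = $badger
Sorted (with $ < everything):
  sorted[0] = $badger
  sorted[1] = adger$b
  sorted[2] = badger$
  sorted[3] = dger$ba
  sorted[4] = er$badg
  sorted[5] = ger$bad
  sorted[6] = r$badge
sorted[6] = r$badge

Answer: r$badge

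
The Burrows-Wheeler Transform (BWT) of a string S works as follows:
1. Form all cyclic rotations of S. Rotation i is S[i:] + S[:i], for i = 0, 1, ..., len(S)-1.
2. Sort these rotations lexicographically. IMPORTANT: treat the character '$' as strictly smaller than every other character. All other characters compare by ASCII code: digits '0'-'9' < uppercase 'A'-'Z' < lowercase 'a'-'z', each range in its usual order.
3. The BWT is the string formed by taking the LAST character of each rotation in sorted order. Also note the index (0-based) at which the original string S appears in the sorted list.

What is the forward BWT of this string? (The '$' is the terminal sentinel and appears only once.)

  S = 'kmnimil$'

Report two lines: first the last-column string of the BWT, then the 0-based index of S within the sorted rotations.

Answer: lmn$iikm
3

Derivation:
All 8 rotations (rotation i = S[i:]+S[:i]):
  rot[0] = kmnimil$
  rot[1] = mnimil$k
  rot[2] = nimil$km
  rot[3] = imil$kmn
  rot[4] = mil$kmni
  rot[5] = il$kmnim
  rot[6] = l$kmnimi
  rot[7] = $kmnimil
Sorted (with $ < everything):
  sorted[0] = $kmnimil  (last char: 'l')
  sorted[1] = il$kmnim  (last char: 'm')
  sorted[2] = imil$kmn  (last char: 'n')
  sorted[3] = kmnimil$  (last char: '$')
  sorted[4] = l$kmnimi  (last char: 'i')
  sorted[5] = mil$kmni  (last char: 'i')
  sorted[6] = mnimil$k  (last char: 'k')
  sorted[7] = nimil$km  (last char: 'm')
Last column: lmn$iikm
Original string S is at sorted index 3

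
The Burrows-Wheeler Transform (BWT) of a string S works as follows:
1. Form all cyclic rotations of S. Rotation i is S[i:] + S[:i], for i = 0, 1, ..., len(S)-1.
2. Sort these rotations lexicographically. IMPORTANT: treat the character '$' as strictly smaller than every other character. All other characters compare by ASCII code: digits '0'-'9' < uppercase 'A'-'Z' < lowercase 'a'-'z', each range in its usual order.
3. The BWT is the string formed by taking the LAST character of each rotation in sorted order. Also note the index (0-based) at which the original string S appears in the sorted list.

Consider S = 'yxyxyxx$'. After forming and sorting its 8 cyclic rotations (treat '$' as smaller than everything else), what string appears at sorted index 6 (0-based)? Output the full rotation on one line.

Answer: yxyxx$yx

Derivation:
All 8 rotations (rotation i = S[i:]+S[:i]):
  rot[0] = yxyxyxx$
  rot[1] = xyxyxx$y
  rot[2] = yxyxx$yx
  rot[3] = xyxx$yxy
  rot[4] = yxx$yxyx
  rot[5] = xx$yxyxy
  rot[6] = x$yxyxyx
  rot[7] = $yxyxyxx
Sorted (with $ < everything):
  sorted[0] = $yxyxyxx
  sorted[1] = x$yxyxyx
  sorted[2] = xx$yxyxy
  sorted[3] = xyxx$yxy
  sorted[4] = xyxyxx$y
  sorted[5] = yxx$yxyx
  sorted[6] = yxyxx$yx
  sorted[7] = yxyxyxx$
sorted[6] = yxyxx$yx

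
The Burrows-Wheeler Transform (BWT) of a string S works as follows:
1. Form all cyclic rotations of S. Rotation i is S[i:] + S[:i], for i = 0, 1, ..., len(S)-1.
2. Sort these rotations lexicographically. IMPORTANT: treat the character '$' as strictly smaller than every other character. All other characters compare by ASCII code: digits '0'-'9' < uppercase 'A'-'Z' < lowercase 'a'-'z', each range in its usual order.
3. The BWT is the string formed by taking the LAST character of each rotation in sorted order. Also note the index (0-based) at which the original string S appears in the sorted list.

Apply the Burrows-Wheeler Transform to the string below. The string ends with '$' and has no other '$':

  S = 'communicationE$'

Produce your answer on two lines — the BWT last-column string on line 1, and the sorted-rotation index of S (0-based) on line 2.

Answer: Enci$ntomouciam
4

Derivation:
All 15 rotations (rotation i = S[i:]+S[:i]):
  rot[0] = communicationE$
  rot[1] = ommunicationE$c
  rot[2] = mmunicationE$co
  rot[3] = municationE$com
  rot[4] = unicationE$comm
  rot[5] = nicationE$commu
  rot[6] = icationE$commun
  rot[7] = cationE$communi
  rot[8] = ationE$communic
  rot[9] = tionE$communica
  rot[10] = ionE$communicat
  rot[11] = onE$communicati
  rot[12] = nE$communicatio
  rot[13] = E$communication
  rot[14] = $communicationE
Sorted (with $ < everything):
  sorted[0] = $communicationE  (last char: 'E')
  sorted[1] = E$communication  (last char: 'n')
  sorted[2] = ationE$communic  (last char: 'c')
  sorted[3] = cationE$communi  (last char: 'i')
  sorted[4] = communicationE$  (last char: '$')
  sorted[5] = icationE$commun  (last char: 'n')
  sorted[6] = ionE$communicat  (last char: 't')
  sorted[7] = mmunicationE$co  (last char: 'o')
  sorted[8] = municationE$com  (last char: 'm')
  sorted[9] = nE$communicatio  (last char: 'o')
  sorted[10] = nicationE$commu  (last char: 'u')
  sorted[11] = ommunicationE$c  (last char: 'c')
  sorted[12] = onE$communicati  (last char: 'i')
  sorted[13] = tionE$communica  (last char: 'a')
  sorted[14] = unicationE$comm  (last char: 'm')
Last column: Enci$ntomouciam
Original string S is at sorted index 4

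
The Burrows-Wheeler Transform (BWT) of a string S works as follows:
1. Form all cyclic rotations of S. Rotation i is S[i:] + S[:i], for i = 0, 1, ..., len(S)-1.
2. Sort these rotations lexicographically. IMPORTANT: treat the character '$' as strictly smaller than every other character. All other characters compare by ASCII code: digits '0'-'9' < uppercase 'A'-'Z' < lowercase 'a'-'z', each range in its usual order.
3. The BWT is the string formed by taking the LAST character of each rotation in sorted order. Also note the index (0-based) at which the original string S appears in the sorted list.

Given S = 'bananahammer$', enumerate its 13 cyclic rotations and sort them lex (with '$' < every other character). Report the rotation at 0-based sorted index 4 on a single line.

All 13 rotations (rotation i = S[i:]+S[:i]):
  rot[0] = bananahammer$
  rot[1] = ananahammer$b
  rot[2] = nanahammer$ba
  rot[3] = anahammer$ban
  rot[4] = nahammer$bana
  rot[5] = ahammer$banan
  rot[6] = hammer$banana
  rot[7] = ammer$bananah
  rot[8] = mmer$bananaha
  rot[9] = mer$bananaham
  rot[10] = er$bananahamm
  rot[11] = r$bananahamme
  rot[12] = $bananahammer
Sorted (with $ < everything):
  sorted[0] = $bananahammer
  sorted[1] = ahammer$banan
  sorted[2] = ammer$bananah
  sorted[3] = anahammer$ban
  sorted[4] = ananahammer$b
  sorted[5] = bananahammer$
  sorted[6] = er$bananahamm
  sorted[7] = hammer$banana
  sorted[8] = mer$bananaham
  sorted[9] = mmer$bananaha
  sorted[10] = nahammer$bana
  sorted[11] = nanahammer$ba
  sorted[12] = r$bananahamme
sorted[4] = ananahammer$b

Answer: ananahammer$b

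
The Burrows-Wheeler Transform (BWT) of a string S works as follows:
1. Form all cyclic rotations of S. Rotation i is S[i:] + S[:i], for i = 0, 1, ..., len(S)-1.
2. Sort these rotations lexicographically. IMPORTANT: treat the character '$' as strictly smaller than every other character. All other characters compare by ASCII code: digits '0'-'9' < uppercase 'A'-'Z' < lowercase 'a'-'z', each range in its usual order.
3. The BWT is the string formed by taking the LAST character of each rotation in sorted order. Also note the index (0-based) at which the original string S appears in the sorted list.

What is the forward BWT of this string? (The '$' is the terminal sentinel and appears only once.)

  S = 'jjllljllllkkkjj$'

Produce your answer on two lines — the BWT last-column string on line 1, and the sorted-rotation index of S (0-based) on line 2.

Answer: jjk$jlkkllllljlj
3

Derivation:
All 16 rotations (rotation i = S[i:]+S[:i]):
  rot[0] = jjllljllllkkkjj$
  rot[1] = jllljllllkkkjj$j
  rot[2] = llljllllkkkjj$jj
  rot[3] = lljllllkkkjj$jjl
  rot[4] = ljllllkkkjj$jjll
  rot[5] = jllllkkkjj$jjlll
  rot[6] = llllkkkjj$jjlllj
  rot[7] = lllkkkjj$jjllljl
  rot[8] = llkkkjj$jjllljll
  rot[9] = lkkkjj$jjllljlll
  rot[10] = kkkjj$jjllljllll
  rot[11] = kkjj$jjllljllllk
  rot[12] = kjj$jjllljllllkk
  rot[13] = jj$jjllljllllkkk
  rot[14] = j$jjllljllllkkkj
  rot[15] = $jjllljllllkkkjj
Sorted (with $ < everything):
  sorted[0] = $jjllljllllkkkjj  (last char: 'j')
  sorted[1] = j$jjllljllllkkkj  (last char: 'j')
  sorted[2] = jj$jjllljllllkkk  (last char: 'k')
  sorted[3] = jjllljllllkkkjj$  (last char: '$')
  sorted[4] = jllljllllkkkjj$j  (last char: 'j')
  sorted[5] = jllllkkkjj$jjlll  (last char: 'l')
  sorted[6] = kjj$jjllljllllkk  (last char: 'k')
  sorted[7] = kkjj$jjllljllllk  (last char: 'k')
  sorted[8] = kkkjj$jjllljllll  (last char: 'l')
  sorted[9] = ljllllkkkjj$jjll  (last char: 'l')
  sorted[10] = lkkkjj$jjllljlll  (last char: 'l')
  sorted[11] = lljllllkkkjj$jjl  (last char: 'l')
  sorted[12] = llkkkjj$jjllljll  (last char: 'l')
  sorted[13] = llljllllkkkjj$jj  (last char: 'j')
  sorted[14] = lllkkkjj$jjllljl  (last char: 'l')
  sorted[15] = llllkkkjj$jjlllj  (last char: 'j')
Last column: jjk$jlkkllllljlj
Original string S is at sorted index 3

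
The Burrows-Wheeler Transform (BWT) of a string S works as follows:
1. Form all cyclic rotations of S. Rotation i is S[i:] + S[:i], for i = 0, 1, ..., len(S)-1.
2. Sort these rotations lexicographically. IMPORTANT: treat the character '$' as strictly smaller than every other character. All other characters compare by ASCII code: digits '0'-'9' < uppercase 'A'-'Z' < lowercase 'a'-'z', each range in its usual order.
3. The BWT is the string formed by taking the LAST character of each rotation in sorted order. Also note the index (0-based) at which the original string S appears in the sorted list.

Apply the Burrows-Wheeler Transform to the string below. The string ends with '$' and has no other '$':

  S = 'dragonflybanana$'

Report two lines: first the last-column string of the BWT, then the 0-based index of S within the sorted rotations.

Answer: anrnby$nafaaogdl
6

Derivation:
All 16 rotations (rotation i = S[i:]+S[:i]):
  rot[0] = dragonflybanana$
  rot[1] = ragonflybanana$d
  rot[2] = agonflybanana$dr
  rot[3] = gonflybanana$dra
  rot[4] = onflybanana$drag
  rot[5] = nflybanana$drago
  rot[6] = flybanana$dragon
  rot[7] = lybanana$dragonf
  rot[8] = ybanana$dragonfl
  rot[9] = banana$dragonfly
  rot[10] = anana$dragonflyb
  rot[11] = nana$dragonflyba
  rot[12] = ana$dragonflyban
  rot[13] = na$dragonflybana
  rot[14] = a$dragonflybanan
  rot[15] = $dragonflybanana
Sorted (with $ < everything):
  sorted[0] = $dragonflybanana  (last char: 'a')
  sorted[1] = a$dragonflybanan  (last char: 'n')
  sorted[2] = agonflybanana$dr  (last char: 'r')
  sorted[3] = ana$dragonflyban  (last char: 'n')
  sorted[4] = anana$dragonflyb  (last char: 'b')
  sorted[5] = banana$dragonfly  (last char: 'y')
  sorted[6] = dragonflybanana$  (last char: '$')
  sorted[7] = flybanana$dragon  (last char: 'n')
  sorted[8] = gonflybanana$dra  (last char: 'a')
  sorted[9] = lybanana$dragonf  (last char: 'f')
  sorted[10] = na$dragonflybana  (last char: 'a')
  sorted[11] = nana$dragonflyba  (last char: 'a')
  sorted[12] = nflybanana$drago  (last char: 'o')
  sorted[13] = onflybanana$drag  (last char: 'g')
  sorted[14] = ragonflybanana$d  (last char: 'd')
  sorted[15] = ybanana$dragonfl  (last char: 'l')
Last column: anrnby$nafaaogdl
Original string S is at sorted index 6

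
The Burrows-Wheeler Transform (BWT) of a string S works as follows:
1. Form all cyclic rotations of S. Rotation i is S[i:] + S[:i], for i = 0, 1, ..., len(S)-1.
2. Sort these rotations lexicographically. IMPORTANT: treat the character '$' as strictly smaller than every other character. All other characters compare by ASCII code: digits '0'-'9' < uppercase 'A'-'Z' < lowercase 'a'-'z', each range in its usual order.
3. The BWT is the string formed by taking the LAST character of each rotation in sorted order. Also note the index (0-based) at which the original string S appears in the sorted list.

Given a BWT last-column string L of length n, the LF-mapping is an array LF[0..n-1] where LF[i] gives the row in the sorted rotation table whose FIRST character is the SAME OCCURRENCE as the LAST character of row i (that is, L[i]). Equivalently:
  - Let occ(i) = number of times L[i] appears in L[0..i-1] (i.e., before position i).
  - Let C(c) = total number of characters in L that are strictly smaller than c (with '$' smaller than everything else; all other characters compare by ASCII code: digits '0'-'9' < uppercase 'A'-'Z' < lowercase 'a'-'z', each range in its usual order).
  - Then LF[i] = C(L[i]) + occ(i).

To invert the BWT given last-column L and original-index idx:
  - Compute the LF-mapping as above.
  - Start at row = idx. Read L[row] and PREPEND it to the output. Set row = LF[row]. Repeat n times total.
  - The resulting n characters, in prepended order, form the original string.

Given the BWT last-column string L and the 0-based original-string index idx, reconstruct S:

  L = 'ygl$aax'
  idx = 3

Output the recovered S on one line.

Answer: galaxy$

Derivation:
LF mapping: 6 3 4 0 1 2 5
Walk LF starting at row 3, prepending L[row]:
  step 1: row=3, L[3]='$', prepend. Next row=LF[3]=0
  step 2: row=0, L[0]='y', prepend. Next row=LF[0]=6
  step 3: row=6, L[6]='x', prepend. Next row=LF[6]=5
  step 4: row=5, L[5]='a', prepend. Next row=LF[5]=2
  step 5: row=2, L[2]='l', prepend. Next row=LF[2]=4
  step 6: row=4, L[4]='a', prepend. Next row=LF[4]=1
  step 7: row=1, L[1]='g', prepend. Next row=LF[1]=3
Reversed output: galaxy$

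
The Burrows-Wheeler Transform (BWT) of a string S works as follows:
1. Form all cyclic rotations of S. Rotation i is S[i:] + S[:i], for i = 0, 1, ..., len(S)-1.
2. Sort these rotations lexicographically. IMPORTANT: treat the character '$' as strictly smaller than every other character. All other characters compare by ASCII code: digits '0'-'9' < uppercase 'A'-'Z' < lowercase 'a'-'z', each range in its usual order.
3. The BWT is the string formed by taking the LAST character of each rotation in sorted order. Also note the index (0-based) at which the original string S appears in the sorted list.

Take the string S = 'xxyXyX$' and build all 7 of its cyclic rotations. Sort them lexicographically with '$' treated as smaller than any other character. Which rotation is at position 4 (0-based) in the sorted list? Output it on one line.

All 7 rotations (rotation i = S[i:]+S[:i]):
  rot[0] = xxyXyX$
  rot[1] = xyXyX$x
  rot[2] = yXyX$xx
  rot[3] = XyX$xxy
  rot[4] = yX$xxyX
  rot[5] = X$xxyXy
  rot[6] = $xxyXyX
Sorted (with $ < everything):
  sorted[0] = $xxyXyX
  sorted[1] = X$xxyXy
  sorted[2] = XyX$xxy
  sorted[3] = xxyXyX$
  sorted[4] = xyXyX$x
  sorted[5] = yX$xxyX
  sorted[6] = yXyX$xx
sorted[4] = xyXyX$x

Answer: xyXyX$x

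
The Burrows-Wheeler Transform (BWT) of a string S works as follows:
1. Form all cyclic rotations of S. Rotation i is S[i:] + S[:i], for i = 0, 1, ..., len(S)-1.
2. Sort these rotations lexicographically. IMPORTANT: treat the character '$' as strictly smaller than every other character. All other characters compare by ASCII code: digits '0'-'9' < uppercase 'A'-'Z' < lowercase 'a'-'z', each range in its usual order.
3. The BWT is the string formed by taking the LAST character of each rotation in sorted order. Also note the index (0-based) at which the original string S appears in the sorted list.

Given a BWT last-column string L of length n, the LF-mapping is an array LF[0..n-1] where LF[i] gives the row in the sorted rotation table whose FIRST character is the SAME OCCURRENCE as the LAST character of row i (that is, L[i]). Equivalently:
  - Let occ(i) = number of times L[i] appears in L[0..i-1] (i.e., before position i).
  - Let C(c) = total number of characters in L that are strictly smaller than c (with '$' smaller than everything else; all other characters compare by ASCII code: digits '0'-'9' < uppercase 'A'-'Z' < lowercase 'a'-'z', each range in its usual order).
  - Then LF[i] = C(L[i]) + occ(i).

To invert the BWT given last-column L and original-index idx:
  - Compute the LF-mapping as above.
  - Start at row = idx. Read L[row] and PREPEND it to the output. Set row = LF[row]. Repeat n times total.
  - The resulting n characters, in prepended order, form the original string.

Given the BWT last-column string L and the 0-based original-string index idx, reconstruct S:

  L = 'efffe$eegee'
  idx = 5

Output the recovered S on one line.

LF mapping: 1 7 8 9 2 0 3 4 10 5 6
Walk LF starting at row 5, prepending L[row]:
  step 1: row=5, L[5]='$', prepend. Next row=LF[5]=0
  step 2: row=0, L[0]='e', prepend. Next row=LF[0]=1
  step 3: row=1, L[1]='f', prepend. Next row=LF[1]=7
  step 4: row=7, L[7]='e', prepend. Next row=LF[7]=4
  step 5: row=4, L[4]='e', prepend. Next row=LF[4]=2
  step 6: row=2, L[2]='f', prepend. Next row=LF[2]=8
  step 7: row=8, L[8]='g', prepend. Next row=LF[8]=10
  step 8: row=10, L[10]='e', prepend. Next row=LF[10]=6
  step 9: row=6, L[6]='e', prepend. Next row=LF[6]=3
  step 10: row=3, L[3]='f', prepend. Next row=LF[3]=9
  step 11: row=9, L[9]='e', prepend. Next row=LF[9]=5
Reversed output: efeegfeefe$

Answer: efeegfeefe$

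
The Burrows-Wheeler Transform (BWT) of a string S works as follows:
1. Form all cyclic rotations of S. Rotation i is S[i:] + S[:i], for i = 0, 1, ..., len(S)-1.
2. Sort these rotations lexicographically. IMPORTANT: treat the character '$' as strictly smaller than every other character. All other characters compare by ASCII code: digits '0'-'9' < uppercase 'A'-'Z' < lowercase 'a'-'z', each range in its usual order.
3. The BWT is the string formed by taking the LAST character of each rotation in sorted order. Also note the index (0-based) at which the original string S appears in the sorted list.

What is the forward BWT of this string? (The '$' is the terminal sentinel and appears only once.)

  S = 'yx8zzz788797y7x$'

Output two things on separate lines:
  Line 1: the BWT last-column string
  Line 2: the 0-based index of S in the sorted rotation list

All 16 rotations (rotation i = S[i:]+S[:i]):
  rot[0] = yx8zzz788797y7x$
  rot[1] = x8zzz788797y7x$y
  rot[2] = 8zzz788797y7x$yx
  rot[3] = zzz788797y7x$yx8
  rot[4] = zz788797y7x$yx8z
  rot[5] = z788797y7x$yx8zz
  rot[6] = 788797y7x$yx8zzz
  rot[7] = 88797y7x$yx8zzz7
  rot[8] = 8797y7x$yx8zzz78
  rot[9] = 797y7x$yx8zzz788
  rot[10] = 97y7x$yx8zzz7887
  rot[11] = 7y7x$yx8zzz78879
  rot[12] = y7x$yx8zzz788797
  rot[13] = 7x$yx8zzz788797y
  rot[14] = x$yx8zzz788797y7
  rot[15] = $yx8zzz788797y7x
Sorted (with $ < everything):
  sorted[0] = $yx8zzz788797y7x  (last char: 'x')
  sorted[1] = 788797y7x$yx8zzz  (last char: 'z')
  sorted[2] = 797y7x$yx8zzz788  (last char: '8')
  sorted[3] = 7x$yx8zzz788797y  (last char: 'y')
  sorted[4] = 7y7x$yx8zzz78879  (last char: '9')
  sorted[5] = 8797y7x$yx8zzz78  (last char: '8')
  sorted[6] = 88797y7x$yx8zzz7  (last char: '7')
  sorted[7] = 8zzz788797y7x$yx  (last char: 'x')
  sorted[8] = 97y7x$yx8zzz7887  (last char: '7')
  sorted[9] = x$yx8zzz788797y7  (last char: '7')
  sorted[10] = x8zzz788797y7x$y  (last char: 'y')
  sorted[11] = y7x$yx8zzz788797  (last char: '7')
  sorted[12] = yx8zzz788797y7x$  (last char: '$')
  sorted[13] = z788797y7x$yx8zz  (last char: 'z')
  sorted[14] = zz788797y7x$yx8z  (last char: 'z')
  sorted[15] = zzz788797y7x$yx8  (last char: '8')
Last column: xz8y987x77y7$zz8
Original string S is at sorted index 12

Answer: xz8y987x77y7$zz8
12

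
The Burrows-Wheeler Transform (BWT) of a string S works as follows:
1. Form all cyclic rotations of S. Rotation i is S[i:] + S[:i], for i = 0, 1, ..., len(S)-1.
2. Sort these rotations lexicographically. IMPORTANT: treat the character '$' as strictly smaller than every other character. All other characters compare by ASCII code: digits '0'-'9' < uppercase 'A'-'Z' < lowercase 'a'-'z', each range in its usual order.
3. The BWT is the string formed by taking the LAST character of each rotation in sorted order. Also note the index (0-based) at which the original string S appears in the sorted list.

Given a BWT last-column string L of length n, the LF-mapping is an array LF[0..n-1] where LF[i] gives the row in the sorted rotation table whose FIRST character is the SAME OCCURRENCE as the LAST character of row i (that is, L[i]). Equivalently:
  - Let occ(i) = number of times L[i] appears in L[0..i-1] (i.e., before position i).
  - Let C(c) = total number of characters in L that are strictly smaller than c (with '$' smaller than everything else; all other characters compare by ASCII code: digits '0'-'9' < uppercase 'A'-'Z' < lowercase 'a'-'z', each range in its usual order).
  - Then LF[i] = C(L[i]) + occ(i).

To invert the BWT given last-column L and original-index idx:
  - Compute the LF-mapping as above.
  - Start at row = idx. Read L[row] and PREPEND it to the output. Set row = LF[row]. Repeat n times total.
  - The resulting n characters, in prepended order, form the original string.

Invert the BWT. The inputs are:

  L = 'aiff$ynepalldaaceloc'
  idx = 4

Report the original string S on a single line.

LF mapping: 1 12 10 11 0 19 16 8 18 2 13 14 7 3 4 5 9 15 17 6
Walk LF starting at row 4, prepending L[row]:
  step 1: row=4, L[4]='$', prepend. Next row=LF[4]=0
  step 2: row=0, L[0]='a', prepend. Next row=LF[0]=1
  step 3: row=1, L[1]='i', prepend. Next row=LF[1]=12
  step 4: row=12, L[12]='d', prepend. Next row=LF[12]=7
  step 5: row=7, L[7]='e', prepend. Next row=LF[7]=8
  step 6: row=8, L[8]='p', prepend. Next row=LF[8]=18
  step 7: row=18, L[18]='o', prepend. Next row=LF[18]=17
  step 8: row=17, L[17]='l', prepend. Next row=LF[17]=15
  step 9: row=15, L[15]='c', prepend. Next row=LF[15]=5
  step 10: row=5, L[5]='y', prepend. Next row=LF[5]=19
  step 11: row=19, L[19]='c', prepend. Next row=LF[19]=6
  step 12: row=6, L[6]='n', prepend. Next row=LF[6]=16
  step 13: row=16, L[16]='e', prepend. Next row=LF[16]=9
  step 14: row=9, L[9]='a', prepend. Next row=LF[9]=2
  step 15: row=2, L[2]='f', prepend. Next row=LF[2]=10
  step 16: row=10, L[10]='l', prepend. Next row=LF[10]=13
  step 17: row=13, L[13]='a', prepend. Next row=LF[13]=3
  step 18: row=3, L[3]='f', prepend. Next row=LF[3]=11
  step 19: row=11, L[11]='l', prepend. Next row=LF[11]=14
  step 20: row=14, L[14]='a', prepend. Next row=LF[14]=4
Reversed output: alfalfaencyclopedia$

Answer: alfalfaencyclopedia$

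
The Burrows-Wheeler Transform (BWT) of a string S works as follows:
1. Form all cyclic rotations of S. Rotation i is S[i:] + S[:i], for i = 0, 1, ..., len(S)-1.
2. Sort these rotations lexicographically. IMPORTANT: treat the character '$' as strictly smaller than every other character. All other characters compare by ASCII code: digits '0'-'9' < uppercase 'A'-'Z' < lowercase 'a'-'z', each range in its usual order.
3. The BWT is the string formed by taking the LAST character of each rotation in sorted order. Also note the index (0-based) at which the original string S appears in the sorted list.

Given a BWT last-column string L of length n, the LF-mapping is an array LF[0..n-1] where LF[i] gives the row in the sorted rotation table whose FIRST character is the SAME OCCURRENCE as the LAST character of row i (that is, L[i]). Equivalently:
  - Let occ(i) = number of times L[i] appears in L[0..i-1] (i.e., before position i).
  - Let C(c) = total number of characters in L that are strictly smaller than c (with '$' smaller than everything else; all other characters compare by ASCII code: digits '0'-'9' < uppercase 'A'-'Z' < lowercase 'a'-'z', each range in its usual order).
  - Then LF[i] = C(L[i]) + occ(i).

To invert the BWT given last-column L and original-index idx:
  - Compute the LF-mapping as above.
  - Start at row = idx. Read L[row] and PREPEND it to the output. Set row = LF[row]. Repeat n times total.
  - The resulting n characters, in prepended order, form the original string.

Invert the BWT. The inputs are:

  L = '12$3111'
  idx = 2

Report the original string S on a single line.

LF mapping: 1 5 0 6 2 3 4
Walk LF starting at row 2, prepending L[row]:
  step 1: row=2, L[2]='$', prepend. Next row=LF[2]=0
  step 2: row=0, L[0]='1', prepend. Next row=LF[0]=1
  step 3: row=1, L[1]='2', prepend. Next row=LF[1]=5
  step 4: row=5, L[5]='1', prepend. Next row=LF[5]=3
  step 5: row=3, L[3]='3', prepend. Next row=LF[3]=6
  step 6: row=6, L[6]='1', prepend. Next row=LF[6]=4
  step 7: row=4, L[4]='1', prepend. Next row=LF[4]=2
Reversed output: 113121$

Answer: 113121$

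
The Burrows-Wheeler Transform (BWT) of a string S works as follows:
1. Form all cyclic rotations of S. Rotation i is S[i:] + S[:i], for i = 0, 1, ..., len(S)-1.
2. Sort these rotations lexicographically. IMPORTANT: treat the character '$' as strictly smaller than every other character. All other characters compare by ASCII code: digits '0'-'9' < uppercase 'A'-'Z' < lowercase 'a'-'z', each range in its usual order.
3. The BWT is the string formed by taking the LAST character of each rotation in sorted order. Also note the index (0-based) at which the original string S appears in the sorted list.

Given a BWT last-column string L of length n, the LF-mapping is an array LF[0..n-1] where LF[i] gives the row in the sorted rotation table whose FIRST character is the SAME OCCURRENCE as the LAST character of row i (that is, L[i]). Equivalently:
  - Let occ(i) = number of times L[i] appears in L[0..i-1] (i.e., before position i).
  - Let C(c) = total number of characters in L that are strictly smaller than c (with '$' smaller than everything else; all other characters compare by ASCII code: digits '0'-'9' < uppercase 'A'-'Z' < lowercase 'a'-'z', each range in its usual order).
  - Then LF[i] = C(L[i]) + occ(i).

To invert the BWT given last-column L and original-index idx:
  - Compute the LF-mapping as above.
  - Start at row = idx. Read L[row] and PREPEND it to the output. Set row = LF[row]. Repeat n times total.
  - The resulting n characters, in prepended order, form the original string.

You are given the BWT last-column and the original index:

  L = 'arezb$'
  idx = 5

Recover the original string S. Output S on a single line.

LF mapping: 1 4 3 5 2 0
Walk LF starting at row 5, prepending L[row]:
  step 1: row=5, L[5]='$', prepend. Next row=LF[5]=0
  step 2: row=0, L[0]='a', prepend. Next row=LF[0]=1
  step 3: row=1, L[1]='r', prepend. Next row=LF[1]=4
  step 4: row=4, L[4]='b', prepend. Next row=LF[4]=2
  step 5: row=2, L[2]='e', prepend. Next row=LF[2]=3
  step 6: row=3, L[3]='z', prepend. Next row=LF[3]=5
Reversed output: zebra$

Answer: zebra$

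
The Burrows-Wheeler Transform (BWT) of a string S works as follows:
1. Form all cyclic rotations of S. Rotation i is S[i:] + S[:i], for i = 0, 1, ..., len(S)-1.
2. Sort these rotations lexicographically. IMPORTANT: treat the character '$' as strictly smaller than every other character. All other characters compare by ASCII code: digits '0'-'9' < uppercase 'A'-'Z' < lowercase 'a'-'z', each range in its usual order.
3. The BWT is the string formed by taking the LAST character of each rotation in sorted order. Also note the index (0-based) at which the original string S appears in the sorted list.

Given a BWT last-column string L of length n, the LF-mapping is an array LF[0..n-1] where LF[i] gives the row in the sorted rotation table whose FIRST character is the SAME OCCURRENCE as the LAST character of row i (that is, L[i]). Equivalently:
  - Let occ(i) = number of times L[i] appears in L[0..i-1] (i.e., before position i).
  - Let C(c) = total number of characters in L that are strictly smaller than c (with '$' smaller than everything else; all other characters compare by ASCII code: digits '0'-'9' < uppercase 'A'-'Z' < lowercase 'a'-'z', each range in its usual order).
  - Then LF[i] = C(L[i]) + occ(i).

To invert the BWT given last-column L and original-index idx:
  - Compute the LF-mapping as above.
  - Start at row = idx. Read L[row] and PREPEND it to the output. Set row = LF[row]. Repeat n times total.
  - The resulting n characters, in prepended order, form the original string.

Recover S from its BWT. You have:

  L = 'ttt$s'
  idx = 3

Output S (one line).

Answer: tstt$

Derivation:
LF mapping: 2 3 4 0 1
Walk LF starting at row 3, prepending L[row]:
  step 1: row=3, L[3]='$', prepend. Next row=LF[3]=0
  step 2: row=0, L[0]='t', prepend. Next row=LF[0]=2
  step 3: row=2, L[2]='t', prepend. Next row=LF[2]=4
  step 4: row=4, L[4]='s', prepend. Next row=LF[4]=1
  step 5: row=1, L[1]='t', prepend. Next row=LF[1]=3
Reversed output: tstt$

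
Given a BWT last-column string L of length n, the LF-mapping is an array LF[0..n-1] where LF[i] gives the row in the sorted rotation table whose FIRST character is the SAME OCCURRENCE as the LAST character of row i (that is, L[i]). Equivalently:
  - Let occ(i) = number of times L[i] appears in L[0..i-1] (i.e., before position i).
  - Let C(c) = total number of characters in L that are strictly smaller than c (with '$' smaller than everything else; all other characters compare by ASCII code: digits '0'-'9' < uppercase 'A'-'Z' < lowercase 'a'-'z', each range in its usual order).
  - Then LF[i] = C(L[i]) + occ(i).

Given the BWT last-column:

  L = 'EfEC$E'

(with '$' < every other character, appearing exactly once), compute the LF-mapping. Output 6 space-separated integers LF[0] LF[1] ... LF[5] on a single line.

Answer: 2 5 3 1 0 4

Derivation:
Char counts: '$':1, 'C':1, 'E':3, 'f':1
C (first-col start): C('$')=0, C('C')=1, C('E')=2, C('f')=5
L[0]='E': occ=0, LF[0]=C('E')+0=2+0=2
L[1]='f': occ=0, LF[1]=C('f')+0=5+0=5
L[2]='E': occ=1, LF[2]=C('E')+1=2+1=3
L[3]='C': occ=0, LF[3]=C('C')+0=1+0=1
L[4]='$': occ=0, LF[4]=C('$')+0=0+0=0
L[5]='E': occ=2, LF[5]=C('E')+2=2+2=4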